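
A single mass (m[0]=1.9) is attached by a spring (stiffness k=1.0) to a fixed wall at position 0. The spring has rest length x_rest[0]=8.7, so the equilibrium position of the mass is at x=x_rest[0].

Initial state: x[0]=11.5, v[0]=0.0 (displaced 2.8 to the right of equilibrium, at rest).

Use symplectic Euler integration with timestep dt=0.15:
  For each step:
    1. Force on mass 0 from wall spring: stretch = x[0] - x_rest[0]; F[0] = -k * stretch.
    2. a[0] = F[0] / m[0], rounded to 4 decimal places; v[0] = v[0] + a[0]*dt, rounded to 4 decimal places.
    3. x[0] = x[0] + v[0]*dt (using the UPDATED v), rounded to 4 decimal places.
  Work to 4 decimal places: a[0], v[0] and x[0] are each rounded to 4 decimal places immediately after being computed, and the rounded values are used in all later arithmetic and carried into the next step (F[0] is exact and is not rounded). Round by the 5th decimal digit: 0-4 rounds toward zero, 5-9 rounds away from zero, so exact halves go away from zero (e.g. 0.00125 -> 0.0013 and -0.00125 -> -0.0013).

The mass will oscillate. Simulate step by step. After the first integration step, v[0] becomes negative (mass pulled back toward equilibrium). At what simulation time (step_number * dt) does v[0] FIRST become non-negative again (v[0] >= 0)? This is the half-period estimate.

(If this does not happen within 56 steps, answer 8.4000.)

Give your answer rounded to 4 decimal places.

Answer: 4.3500

Derivation:
Step 0: x=[11.5000] v=[0.0000]
Step 1: x=[11.4668] v=[-0.2211]
Step 2: x=[11.4009] v=[-0.4395]
Step 3: x=[11.3030] v=[-0.6527]
Step 4: x=[11.1743] v=[-0.8582]
Step 5: x=[11.0163] v=[-1.0535]
Step 6: x=[10.8308] v=[-1.2364]
Step 7: x=[10.6201] v=[-1.4046]
Step 8: x=[10.3867] v=[-1.5562]
Step 9: x=[10.1333] v=[-1.6894]
Step 10: x=[9.8629] v=[-1.8026]
Step 11: x=[9.5787] v=[-1.8944]
Step 12: x=[9.2841] v=[-1.9638]
Step 13: x=[8.9826] v=[-2.0099]
Step 14: x=[8.6778] v=[-2.0322]
Step 15: x=[8.3732] v=[-2.0304]
Step 16: x=[8.0725] v=[-2.0046]
Step 17: x=[7.7792] v=[-1.9551]
Step 18: x=[7.4968] v=[-1.8824]
Step 19: x=[7.2287] v=[-1.7874]
Step 20: x=[6.9780] v=[-1.6712]
Step 21: x=[6.7477] v=[-1.5353]
Step 22: x=[6.5405] v=[-1.3812]
Step 23: x=[6.3589] v=[-1.2107]
Step 24: x=[6.2050] v=[-1.0259]
Step 25: x=[6.0807] v=[-0.8289]
Step 26: x=[5.9874] v=[-0.6221]
Step 27: x=[5.9262] v=[-0.4079]
Step 28: x=[5.8979] v=[-0.1889]
Step 29: x=[5.9027] v=[0.0323]
First v>=0 after going negative at step 29, time=4.3500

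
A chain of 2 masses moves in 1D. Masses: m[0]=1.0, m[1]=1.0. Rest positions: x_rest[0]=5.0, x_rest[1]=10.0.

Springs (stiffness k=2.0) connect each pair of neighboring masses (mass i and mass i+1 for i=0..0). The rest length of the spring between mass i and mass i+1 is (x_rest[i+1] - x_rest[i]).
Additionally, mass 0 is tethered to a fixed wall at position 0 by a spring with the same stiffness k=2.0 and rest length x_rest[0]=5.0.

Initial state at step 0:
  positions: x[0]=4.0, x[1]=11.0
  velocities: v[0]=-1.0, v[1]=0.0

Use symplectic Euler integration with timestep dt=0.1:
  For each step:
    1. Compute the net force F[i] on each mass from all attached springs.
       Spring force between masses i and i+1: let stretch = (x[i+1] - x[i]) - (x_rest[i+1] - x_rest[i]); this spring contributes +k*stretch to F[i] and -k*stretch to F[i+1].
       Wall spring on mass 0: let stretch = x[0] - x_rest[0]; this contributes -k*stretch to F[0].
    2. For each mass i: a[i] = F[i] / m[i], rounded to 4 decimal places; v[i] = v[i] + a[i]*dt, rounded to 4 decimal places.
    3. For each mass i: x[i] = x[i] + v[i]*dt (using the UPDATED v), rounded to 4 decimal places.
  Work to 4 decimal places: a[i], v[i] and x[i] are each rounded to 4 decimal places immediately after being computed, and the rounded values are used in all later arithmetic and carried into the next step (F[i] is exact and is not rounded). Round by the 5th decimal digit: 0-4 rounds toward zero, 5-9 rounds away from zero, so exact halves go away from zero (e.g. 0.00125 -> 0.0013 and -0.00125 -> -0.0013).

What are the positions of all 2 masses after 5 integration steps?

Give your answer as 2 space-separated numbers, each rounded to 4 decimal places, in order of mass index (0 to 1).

Step 0: x=[4.0000 11.0000] v=[-1.0000 0.0000]
Step 1: x=[3.9600 10.9600] v=[-0.4000 -0.4000]
Step 2: x=[3.9808 10.8800] v=[0.2080 -0.8000]
Step 3: x=[4.0600 10.7620] v=[0.7917 -1.1798]
Step 4: x=[4.1920 10.6100] v=[1.3201 -1.5202]
Step 5: x=[4.3685 10.4296] v=[1.7653 -1.8038]

Answer: 4.3685 10.4296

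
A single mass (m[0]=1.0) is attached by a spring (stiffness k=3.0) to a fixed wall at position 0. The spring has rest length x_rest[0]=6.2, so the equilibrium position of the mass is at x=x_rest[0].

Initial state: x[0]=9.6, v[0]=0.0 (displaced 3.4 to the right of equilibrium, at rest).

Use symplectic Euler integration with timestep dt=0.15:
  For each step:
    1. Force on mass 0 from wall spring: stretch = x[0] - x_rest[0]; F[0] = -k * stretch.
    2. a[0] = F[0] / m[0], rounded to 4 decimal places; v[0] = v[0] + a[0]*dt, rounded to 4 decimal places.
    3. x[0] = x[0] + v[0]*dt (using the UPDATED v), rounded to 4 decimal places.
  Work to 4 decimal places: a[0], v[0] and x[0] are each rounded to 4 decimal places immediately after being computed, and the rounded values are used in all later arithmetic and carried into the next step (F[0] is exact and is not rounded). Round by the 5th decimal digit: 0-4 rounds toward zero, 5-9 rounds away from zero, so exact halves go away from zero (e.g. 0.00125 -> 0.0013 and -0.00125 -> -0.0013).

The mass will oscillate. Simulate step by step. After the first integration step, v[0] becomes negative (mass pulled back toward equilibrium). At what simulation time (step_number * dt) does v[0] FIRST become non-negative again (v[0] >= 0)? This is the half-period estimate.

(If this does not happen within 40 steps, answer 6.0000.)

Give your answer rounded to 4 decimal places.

Step 0: x=[9.6000] v=[0.0000]
Step 1: x=[9.3705] v=[-1.5300]
Step 2: x=[8.9270] v=[-2.9567]
Step 3: x=[8.2994] v=[-4.1839]
Step 4: x=[7.5301] v=[-5.1286]
Step 5: x=[6.6710] v=[-5.7271]
Step 6: x=[5.7801] v=[-5.9391]
Step 7: x=[4.9176] v=[-5.7501]
Step 8: x=[4.1417] v=[-5.1730]
Step 9: x=[3.5047] v=[-4.2468]
Step 10: x=[3.0496] v=[-3.0339]
Step 11: x=[2.8072] v=[-1.6162]
Step 12: x=[2.7938] v=[-0.0894]
Step 13: x=[3.0103] v=[1.4434]
First v>=0 after going negative at step 13, time=1.9500

Answer: 1.9500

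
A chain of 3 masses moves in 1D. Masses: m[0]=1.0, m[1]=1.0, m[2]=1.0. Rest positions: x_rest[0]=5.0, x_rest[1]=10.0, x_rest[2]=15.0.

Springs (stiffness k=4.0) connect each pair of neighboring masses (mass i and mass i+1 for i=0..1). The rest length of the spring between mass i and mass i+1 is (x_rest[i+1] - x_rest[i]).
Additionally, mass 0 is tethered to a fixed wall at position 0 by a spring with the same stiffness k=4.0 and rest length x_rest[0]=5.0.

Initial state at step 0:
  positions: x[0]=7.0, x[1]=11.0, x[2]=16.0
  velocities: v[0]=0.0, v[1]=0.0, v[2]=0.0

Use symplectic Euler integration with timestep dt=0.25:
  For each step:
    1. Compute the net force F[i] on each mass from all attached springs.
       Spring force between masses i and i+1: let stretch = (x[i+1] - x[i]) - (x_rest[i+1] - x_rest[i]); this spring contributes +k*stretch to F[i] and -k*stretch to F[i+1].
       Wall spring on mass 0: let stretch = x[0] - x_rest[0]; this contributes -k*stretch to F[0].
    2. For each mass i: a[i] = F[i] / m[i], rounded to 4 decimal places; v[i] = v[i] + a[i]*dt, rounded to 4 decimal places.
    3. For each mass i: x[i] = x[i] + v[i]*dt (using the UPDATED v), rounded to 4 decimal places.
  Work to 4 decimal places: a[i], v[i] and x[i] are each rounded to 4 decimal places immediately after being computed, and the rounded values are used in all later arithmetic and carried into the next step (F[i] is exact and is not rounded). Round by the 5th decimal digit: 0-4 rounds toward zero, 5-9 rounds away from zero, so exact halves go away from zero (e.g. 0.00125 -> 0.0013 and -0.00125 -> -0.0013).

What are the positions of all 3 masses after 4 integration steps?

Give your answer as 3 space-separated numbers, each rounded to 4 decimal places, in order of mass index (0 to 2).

Step 0: x=[7.0000 11.0000 16.0000] v=[0.0000 0.0000 0.0000]
Step 1: x=[6.2500 11.2500 16.0000] v=[-3.0000 1.0000 0.0000]
Step 2: x=[5.1875 11.4375 16.0625] v=[-4.2500 0.7500 0.2500]
Step 3: x=[4.3906 11.2188 16.2188] v=[-3.1875 -0.8750 0.6250]
Step 4: x=[4.2031 10.5430 16.3751] v=[-0.7499 -2.7032 0.6250]

Answer: 4.2031 10.5430 16.3751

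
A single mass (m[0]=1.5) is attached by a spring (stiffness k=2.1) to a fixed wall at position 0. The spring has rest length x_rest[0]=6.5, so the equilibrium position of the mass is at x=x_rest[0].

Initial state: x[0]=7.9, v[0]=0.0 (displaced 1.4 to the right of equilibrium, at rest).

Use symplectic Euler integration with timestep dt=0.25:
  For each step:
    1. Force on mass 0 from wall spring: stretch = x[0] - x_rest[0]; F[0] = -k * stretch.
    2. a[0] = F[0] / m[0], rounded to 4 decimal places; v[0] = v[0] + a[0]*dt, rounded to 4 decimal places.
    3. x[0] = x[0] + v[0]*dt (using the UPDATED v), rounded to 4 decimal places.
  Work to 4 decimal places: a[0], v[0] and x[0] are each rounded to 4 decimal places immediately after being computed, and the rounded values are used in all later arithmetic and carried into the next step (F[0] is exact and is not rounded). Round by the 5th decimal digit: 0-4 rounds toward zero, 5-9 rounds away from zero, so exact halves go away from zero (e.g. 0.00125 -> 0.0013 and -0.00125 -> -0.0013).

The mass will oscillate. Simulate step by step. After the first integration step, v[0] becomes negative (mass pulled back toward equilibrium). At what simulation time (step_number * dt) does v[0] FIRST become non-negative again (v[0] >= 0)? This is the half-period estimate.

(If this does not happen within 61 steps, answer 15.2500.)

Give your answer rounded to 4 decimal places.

Answer: 2.7500

Derivation:
Step 0: x=[7.9000] v=[0.0000]
Step 1: x=[7.7775] v=[-0.4900]
Step 2: x=[7.5432] v=[-0.9371]
Step 3: x=[7.2177] v=[-1.3022]
Step 4: x=[6.8294] v=[-1.5534]
Step 5: x=[6.4122] v=[-1.6687]
Step 6: x=[6.0027] v=[-1.6380]
Step 7: x=[5.6367] v=[-1.4640]
Step 8: x=[5.3462] v=[-1.1619]
Step 9: x=[5.1567] v=[-0.7581]
Step 10: x=[5.0847] v=[-0.2880]
Step 11: x=[5.1366] v=[0.2074]
First v>=0 after going negative at step 11, time=2.7500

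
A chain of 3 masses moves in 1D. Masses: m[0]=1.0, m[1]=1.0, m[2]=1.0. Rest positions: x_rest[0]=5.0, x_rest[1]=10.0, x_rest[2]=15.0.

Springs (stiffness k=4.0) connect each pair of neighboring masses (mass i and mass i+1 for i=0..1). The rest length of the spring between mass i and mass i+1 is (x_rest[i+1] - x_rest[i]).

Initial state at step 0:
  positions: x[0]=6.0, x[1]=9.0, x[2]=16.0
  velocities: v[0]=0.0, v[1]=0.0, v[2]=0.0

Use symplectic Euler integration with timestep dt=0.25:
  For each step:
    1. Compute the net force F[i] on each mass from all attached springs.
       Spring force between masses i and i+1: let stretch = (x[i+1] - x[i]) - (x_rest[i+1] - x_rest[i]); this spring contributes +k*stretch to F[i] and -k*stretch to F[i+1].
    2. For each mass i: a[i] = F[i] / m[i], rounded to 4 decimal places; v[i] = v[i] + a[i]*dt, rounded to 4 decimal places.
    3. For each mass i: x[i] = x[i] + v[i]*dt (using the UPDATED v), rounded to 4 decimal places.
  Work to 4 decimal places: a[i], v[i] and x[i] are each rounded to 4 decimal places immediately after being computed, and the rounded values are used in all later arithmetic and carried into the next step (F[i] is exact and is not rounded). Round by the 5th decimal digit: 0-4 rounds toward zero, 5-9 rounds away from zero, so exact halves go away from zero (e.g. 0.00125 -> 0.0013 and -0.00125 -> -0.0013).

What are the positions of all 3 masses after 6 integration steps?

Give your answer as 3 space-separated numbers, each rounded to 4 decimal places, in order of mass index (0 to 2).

Answer: 5.9957 9.0089 15.9957

Derivation:
Step 0: x=[6.0000 9.0000 16.0000] v=[0.0000 0.0000 0.0000]
Step 1: x=[5.5000 10.0000 15.5000] v=[-2.0000 4.0000 -2.0000]
Step 2: x=[4.8750 11.2500 14.8750] v=[-2.5000 5.0000 -2.5000]
Step 3: x=[4.5938 11.8125 14.5938] v=[-1.1250 2.2500 -1.1250]
Step 4: x=[4.8672 11.2657 14.8672] v=[1.0937 -2.1874 1.0937]
Step 5: x=[5.4903 10.0196 15.4903] v=[2.4922 -4.9844 2.4922]
Step 6: x=[5.9957 9.0089 15.9957] v=[2.0215 -4.0430 2.0215]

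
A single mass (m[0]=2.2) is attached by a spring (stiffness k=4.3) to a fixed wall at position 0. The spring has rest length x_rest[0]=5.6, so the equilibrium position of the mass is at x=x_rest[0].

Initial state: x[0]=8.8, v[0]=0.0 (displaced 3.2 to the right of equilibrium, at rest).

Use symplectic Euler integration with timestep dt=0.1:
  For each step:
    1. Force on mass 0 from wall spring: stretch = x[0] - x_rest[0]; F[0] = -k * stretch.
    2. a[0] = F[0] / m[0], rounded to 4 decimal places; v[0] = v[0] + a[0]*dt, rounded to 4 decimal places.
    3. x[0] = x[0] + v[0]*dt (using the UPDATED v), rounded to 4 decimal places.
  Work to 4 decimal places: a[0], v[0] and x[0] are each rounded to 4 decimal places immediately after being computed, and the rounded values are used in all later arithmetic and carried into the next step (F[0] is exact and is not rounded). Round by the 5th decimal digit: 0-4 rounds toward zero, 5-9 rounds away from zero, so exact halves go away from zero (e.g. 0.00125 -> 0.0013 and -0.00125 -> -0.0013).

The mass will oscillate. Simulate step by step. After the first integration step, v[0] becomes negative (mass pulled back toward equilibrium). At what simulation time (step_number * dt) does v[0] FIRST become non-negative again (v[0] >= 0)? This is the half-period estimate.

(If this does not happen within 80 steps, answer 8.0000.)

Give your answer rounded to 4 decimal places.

Step 0: x=[8.8000] v=[0.0000]
Step 1: x=[8.7375] v=[-0.6255]
Step 2: x=[8.6136] v=[-1.2387]
Step 3: x=[8.4308] v=[-1.8277]
Step 4: x=[8.1927] v=[-2.3810]
Step 5: x=[7.9039] v=[-2.8878]
Step 6: x=[7.5701] v=[-3.3381]
Step 7: x=[7.1978] v=[-3.7232]
Step 8: x=[6.7943] v=[-4.0355]
Step 9: x=[6.3674] v=[-4.2689]
Step 10: x=[5.9255] v=[-4.4189]
Step 11: x=[5.4773] v=[-4.4825]
Step 12: x=[5.0315] v=[-4.4585]
Step 13: x=[4.5968] v=[-4.3474]
Step 14: x=[4.1817] v=[-4.1513]
Step 15: x=[3.7943] v=[-3.8741]
Step 16: x=[3.4422] v=[-3.5212]
Step 17: x=[3.1323] v=[-3.0995]
Step 18: x=[2.8706] v=[-2.6172]
Step 19: x=[2.6622] v=[-2.0837]
Step 20: x=[2.5113] v=[-1.5095]
Step 21: x=[2.4207] v=[-0.9058]
Step 22: x=[2.3923] v=[-0.2844]
Step 23: x=[2.4266] v=[0.3426]
First v>=0 after going negative at step 23, time=2.3000

Answer: 2.3000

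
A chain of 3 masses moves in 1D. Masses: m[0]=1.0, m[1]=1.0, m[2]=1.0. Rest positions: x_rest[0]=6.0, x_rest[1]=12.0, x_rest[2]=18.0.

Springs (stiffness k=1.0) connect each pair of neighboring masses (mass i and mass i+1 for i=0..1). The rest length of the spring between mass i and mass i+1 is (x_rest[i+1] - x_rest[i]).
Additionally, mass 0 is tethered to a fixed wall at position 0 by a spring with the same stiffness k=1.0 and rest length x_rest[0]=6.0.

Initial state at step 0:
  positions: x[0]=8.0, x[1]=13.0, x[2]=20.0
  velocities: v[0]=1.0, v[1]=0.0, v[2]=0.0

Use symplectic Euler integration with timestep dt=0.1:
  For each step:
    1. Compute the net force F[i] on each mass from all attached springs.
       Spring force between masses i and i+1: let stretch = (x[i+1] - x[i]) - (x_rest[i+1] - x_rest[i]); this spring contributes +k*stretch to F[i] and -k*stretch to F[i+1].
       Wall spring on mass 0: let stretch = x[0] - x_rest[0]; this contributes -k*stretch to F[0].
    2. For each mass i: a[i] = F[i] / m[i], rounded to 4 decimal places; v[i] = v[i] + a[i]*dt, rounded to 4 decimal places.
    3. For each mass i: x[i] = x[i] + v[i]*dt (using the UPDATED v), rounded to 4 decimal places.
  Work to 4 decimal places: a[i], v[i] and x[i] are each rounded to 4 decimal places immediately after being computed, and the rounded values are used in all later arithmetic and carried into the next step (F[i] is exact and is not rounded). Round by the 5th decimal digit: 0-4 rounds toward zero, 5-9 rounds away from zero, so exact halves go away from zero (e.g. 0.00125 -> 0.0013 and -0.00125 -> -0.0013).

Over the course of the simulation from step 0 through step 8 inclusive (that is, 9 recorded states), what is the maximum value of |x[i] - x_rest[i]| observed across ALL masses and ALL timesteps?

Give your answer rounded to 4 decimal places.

Answer: 2.1160

Derivation:
Step 0: x=[8.0000 13.0000 20.0000] v=[1.0000 0.0000 0.0000]
Step 1: x=[8.0700 13.0200 19.9900] v=[0.7000 0.2000 -0.1000]
Step 2: x=[8.1088 13.0602 19.9703] v=[0.3880 0.4020 -0.1970]
Step 3: x=[8.1160 13.1200 19.9415] v=[0.0723 0.5979 -0.2880]
Step 4: x=[8.0921 13.1980 19.9045] v=[-0.2389 0.7797 -0.3702]
Step 5: x=[8.0384 13.2920 19.8604] v=[-0.5375 0.9398 -0.4409]
Step 6: x=[7.9568 13.3991 19.8106] v=[-0.8160 1.0713 -0.4977]
Step 7: x=[7.8501 13.5159 19.7567] v=[-1.0675 1.1682 -0.5389]
Step 8: x=[7.7215 13.6385 19.7004] v=[-1.2859 1.2257 -0.5630]
Max displacement = 2.1160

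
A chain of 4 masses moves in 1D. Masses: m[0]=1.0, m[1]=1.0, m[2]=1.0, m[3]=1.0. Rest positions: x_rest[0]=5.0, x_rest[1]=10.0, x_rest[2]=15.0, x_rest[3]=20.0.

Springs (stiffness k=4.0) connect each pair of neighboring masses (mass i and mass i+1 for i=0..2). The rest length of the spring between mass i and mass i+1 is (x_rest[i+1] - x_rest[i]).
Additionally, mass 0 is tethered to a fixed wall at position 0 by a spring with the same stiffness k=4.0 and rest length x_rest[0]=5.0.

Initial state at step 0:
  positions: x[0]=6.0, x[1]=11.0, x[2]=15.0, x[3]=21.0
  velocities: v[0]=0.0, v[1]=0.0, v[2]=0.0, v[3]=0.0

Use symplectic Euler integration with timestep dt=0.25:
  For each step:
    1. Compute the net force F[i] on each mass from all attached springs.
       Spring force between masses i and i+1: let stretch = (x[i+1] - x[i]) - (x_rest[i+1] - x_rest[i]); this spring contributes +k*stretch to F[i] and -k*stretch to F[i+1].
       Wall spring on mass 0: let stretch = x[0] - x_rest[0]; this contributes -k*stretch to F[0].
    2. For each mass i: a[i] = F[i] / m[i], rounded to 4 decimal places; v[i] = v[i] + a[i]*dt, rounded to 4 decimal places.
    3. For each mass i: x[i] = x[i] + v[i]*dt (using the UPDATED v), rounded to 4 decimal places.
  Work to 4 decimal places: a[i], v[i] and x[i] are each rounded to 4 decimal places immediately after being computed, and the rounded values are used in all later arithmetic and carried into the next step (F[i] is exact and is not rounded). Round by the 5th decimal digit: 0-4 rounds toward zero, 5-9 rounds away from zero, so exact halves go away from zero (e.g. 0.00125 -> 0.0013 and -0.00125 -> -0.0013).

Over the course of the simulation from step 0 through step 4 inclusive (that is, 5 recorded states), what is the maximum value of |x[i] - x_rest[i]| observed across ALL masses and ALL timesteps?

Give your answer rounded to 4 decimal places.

Answer: 1.4063

Derivation:
Step 0: x=[6.0000 11.0000 15.0000 21.0000] v=[0.0000 0.0000 0.0000 0.0000]
Step 1: x=[5.7500 10.7500 15.5000 20.7500] v=[-1.0000 -1.0000 2.0000 -1.0000]
Step 2: x=[5.3125 10.4375 16.1250 20.4375] v=[-1.7500 -1.2500 2.5000 -1.2500]
Step 3: x=[4.8281 10.2656 16.4063 20.2969] v=[-1.9375 -0.6875 1.1250 -0.5625]
Step 4: x=[4.4961 10.2695 16.1250 20.4336] v=[-1.3281 0.0157 -1.1251 0.5469]
Max displacement = 1.4063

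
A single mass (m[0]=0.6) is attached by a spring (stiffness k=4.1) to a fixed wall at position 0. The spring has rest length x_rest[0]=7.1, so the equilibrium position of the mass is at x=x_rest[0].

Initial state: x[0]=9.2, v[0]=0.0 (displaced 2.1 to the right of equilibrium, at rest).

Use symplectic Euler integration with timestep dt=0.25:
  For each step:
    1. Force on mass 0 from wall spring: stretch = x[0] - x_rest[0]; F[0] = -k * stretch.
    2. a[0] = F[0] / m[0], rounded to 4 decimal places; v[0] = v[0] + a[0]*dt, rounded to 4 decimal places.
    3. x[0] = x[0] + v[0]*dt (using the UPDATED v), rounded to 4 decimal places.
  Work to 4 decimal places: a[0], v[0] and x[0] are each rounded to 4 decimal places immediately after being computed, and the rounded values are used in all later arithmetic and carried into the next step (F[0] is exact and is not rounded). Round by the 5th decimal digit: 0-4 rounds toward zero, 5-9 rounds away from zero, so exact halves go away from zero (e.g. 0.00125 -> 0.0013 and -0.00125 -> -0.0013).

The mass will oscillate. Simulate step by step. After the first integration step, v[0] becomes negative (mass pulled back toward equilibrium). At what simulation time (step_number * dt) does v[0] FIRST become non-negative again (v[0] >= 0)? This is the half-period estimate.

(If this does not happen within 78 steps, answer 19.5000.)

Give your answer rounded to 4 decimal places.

Step 0: x=[9.2000] v=[0.0000]
Step 1: x=[8.3031] v=[-3.5875]
Step 2: x=[6.8924] v=[-5.6428]
Step 3: x=[5.5704] v=[-5.2882]
Step 4: x=[4.9016] v=[-2.6751]
Step 5: x=[5.1717] v=[1.0805]
First v>=0 after going negative at step 5, time=1.2500

Answer: 1.2500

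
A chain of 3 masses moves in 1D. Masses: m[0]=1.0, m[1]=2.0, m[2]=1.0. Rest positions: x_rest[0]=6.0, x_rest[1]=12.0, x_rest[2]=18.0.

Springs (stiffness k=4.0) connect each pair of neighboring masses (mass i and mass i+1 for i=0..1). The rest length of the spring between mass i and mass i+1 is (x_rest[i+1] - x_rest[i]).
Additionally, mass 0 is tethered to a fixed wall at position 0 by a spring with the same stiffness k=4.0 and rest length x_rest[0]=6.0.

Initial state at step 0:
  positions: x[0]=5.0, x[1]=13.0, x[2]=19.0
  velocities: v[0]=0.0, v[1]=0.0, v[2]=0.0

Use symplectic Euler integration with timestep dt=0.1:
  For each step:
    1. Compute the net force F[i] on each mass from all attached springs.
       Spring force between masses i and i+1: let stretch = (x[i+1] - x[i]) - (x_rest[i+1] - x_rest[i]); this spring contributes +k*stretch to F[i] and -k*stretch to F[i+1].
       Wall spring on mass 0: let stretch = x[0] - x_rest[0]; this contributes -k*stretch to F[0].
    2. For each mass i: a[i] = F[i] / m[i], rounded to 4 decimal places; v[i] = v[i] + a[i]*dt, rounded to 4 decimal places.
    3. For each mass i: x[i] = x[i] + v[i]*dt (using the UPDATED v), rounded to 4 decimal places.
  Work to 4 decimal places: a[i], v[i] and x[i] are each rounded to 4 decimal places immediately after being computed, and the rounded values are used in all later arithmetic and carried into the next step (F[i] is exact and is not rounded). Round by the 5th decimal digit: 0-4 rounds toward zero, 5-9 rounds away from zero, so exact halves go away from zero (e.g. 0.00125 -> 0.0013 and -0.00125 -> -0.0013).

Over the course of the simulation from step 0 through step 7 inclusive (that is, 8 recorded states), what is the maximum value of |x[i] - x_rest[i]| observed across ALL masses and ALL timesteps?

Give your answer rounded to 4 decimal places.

Step 0: x=[5.0000 13.0000 19.0000] v=[0.0000 0.0000 0.0000]
Step 1: x=[5.1200 12.9600 19.0000] v=[1.2000 -0.4000 0.0000]
Step 2: x=[5.3488 12.8840 18.9984] v=[2.2880 -0.7600 -0.0160]
Step 3: x=[5.6651 12.7796 18.9922] v=[3.1626 -1.0442 -0.0618]
Step 4: x=[6.0393 12.6571 18.9775] v=[3.7424 -1.2246 -0.1468]
Step 5: x=[6.4367 12.5287 18.9500] v=[3.9738 -1.2841 -0.2750]
Step 6: x=[6.8203 12.4069 18.9057] v=[3.8359 -1.2182 -0.4435]
Step 7: x=[7.1545 12.3033 18.8414] v=[3.3424 -1.0358 -0.6430]
Max displacement = 1.1545

Answer: 1.1545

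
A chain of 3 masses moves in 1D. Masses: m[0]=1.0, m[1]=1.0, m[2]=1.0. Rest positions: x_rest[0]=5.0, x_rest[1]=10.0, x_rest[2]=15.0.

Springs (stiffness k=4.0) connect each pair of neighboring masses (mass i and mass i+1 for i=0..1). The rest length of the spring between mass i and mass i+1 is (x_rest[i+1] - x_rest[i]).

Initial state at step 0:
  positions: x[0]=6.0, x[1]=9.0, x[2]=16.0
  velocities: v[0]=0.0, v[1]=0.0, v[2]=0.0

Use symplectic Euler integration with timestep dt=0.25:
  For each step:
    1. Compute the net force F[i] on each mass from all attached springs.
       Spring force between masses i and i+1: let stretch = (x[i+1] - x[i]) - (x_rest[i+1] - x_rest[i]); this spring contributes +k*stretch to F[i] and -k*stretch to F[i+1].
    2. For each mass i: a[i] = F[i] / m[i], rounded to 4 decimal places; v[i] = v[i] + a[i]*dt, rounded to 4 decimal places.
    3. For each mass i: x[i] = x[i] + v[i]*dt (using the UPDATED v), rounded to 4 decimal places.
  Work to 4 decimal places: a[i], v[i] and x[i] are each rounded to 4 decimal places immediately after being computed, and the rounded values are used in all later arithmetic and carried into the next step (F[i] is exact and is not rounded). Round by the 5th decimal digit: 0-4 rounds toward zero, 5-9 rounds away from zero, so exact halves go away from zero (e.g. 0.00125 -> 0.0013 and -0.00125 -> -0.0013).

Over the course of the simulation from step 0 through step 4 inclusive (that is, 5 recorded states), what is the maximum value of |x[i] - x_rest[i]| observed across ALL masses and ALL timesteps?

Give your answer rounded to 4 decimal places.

Answer: 1.8125

Derivation:
Step 0: x=[6.0000 9.0000 16.0000] v=[0.0000 0.0000 0.0000]
Step 1: x=[5.5000 10.0000 15.5000] v=[-2.0000 4.0000 -2.0000]
Step 2: x=[4.8750 11.2500 14.8750] v=[-2.5000 5.0000 -2.5000]
Step 3: x=[4.5938 11.8125 14.5938] v=[-1.1250 2.2500 -1.1250]
Step 4: x=[4.8672 11.2657 14.8672] v=[1.0937 -2.1874 1.0937]
Max displacement = 1.8125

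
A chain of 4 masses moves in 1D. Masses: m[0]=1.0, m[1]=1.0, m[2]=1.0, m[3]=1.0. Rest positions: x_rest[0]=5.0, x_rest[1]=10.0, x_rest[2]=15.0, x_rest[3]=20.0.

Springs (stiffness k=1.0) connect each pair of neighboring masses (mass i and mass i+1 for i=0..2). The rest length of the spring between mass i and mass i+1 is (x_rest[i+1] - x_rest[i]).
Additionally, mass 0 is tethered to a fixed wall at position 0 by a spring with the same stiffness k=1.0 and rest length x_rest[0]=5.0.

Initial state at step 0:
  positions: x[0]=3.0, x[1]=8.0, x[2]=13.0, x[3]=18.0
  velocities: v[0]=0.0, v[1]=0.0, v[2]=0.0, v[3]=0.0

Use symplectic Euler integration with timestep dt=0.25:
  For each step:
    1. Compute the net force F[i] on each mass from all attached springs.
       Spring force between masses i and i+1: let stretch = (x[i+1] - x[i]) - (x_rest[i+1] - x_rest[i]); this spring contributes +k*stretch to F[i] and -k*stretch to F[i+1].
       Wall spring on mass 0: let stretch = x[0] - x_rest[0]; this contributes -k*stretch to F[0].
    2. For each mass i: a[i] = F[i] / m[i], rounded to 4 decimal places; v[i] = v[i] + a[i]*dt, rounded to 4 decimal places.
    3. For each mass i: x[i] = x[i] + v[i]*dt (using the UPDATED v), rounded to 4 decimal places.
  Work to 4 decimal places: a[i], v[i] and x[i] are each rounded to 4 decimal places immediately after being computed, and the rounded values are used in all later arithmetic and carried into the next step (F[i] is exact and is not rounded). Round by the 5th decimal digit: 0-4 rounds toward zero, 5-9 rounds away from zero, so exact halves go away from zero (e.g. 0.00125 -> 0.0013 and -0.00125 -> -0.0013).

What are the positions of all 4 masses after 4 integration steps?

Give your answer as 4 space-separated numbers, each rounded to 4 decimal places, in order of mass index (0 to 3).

Answer: 4.0324 8.1040 13.0033 18.0000

Derivation:
Step 0: x=[3.0000 8.0000 13.0000 18.0000] v=[0.0000 0.0000 0.0000 0.0000]
Step 1: x=[3.1250 8.0000 13.0000 18.0000] v=[0.5000 0.0000 0.0000 0.0000]
Step 2: x=[3.3594 8.0078 13.0000 18.0000] v=[0.9375 0.0313 0.0000 0.0000]
Step 3: x=[3.6744 8.0371 13.0005 18.0000] v=[1.2598 0.1173 0.0020 0.0000]
Step 4: x=[4.0324 8.1040 13.0033 18.0000] v=[1.4319 0.2675 0.0110 0.0001]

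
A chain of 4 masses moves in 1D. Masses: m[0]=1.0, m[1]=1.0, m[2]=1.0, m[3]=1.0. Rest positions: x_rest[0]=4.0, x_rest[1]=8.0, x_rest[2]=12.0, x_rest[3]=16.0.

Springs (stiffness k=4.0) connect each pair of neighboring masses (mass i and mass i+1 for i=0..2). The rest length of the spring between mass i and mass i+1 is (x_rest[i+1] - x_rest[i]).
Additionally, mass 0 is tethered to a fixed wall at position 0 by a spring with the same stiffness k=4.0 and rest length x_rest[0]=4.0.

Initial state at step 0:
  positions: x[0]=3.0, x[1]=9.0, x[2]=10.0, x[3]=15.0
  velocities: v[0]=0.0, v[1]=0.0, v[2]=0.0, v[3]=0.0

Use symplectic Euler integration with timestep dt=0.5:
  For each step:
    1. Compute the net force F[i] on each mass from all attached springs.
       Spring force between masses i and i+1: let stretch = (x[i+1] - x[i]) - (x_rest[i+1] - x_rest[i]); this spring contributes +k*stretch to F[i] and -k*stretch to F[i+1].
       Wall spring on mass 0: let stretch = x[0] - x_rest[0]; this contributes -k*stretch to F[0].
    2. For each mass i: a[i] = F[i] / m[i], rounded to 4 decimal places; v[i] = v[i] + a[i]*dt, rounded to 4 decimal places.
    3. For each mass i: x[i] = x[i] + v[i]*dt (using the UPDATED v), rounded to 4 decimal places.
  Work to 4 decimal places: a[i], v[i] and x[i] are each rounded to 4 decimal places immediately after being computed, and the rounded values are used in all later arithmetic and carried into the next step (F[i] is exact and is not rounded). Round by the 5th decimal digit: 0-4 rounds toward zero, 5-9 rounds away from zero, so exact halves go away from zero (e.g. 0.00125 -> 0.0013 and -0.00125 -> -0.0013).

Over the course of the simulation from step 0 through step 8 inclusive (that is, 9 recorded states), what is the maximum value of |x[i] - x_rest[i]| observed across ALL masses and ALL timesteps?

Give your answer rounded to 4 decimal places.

Step 0: x=[3.0000 9.0000 10.0000 15.0000] v=[0.0000 0.0000 0.0000 0.0000]
Step 1: x=[6.0000 4.0000 14.0000 14.0000] v=[6.0000 -10.0000 8.0000 -2.0000]
Step 2: x=[1.0000 11.0000 8.0000 17.0000] v=[-10.0000 14.0000 -12.0000 6.0000]
Step 3: x=[5.0000 5.0000 14.0000 15.0000] v=[8.0000 -12.0000 12.0000 -4.0000]
Step 4: x=[4.0000 8.0000 12.0000 16.0000] v=[-2.0000 6.0000 -4.0000 2.0000]
Step 5: x=[3.0000 11.0000 10.0000 17.0000] v=[-2.0000 6.0000 -4.0000 2.0000]
Step 6: x=[7.0000 5.0000 16.0000 15.0000] v=[8.0000 -12.0000 12.0000 -4.0000]
Step 7: x=[2.0000 12.0000 10.0000 18.0000] v=[-10.0000 14.0000 -12.0000 6.0000]
Step 8: x=[5.0000 7.0000 14.0000 17.0000] v=[6.0000 -10.0000 8.0000 -2.0000]
Max displacement = 4.0000

Answer: 4.0000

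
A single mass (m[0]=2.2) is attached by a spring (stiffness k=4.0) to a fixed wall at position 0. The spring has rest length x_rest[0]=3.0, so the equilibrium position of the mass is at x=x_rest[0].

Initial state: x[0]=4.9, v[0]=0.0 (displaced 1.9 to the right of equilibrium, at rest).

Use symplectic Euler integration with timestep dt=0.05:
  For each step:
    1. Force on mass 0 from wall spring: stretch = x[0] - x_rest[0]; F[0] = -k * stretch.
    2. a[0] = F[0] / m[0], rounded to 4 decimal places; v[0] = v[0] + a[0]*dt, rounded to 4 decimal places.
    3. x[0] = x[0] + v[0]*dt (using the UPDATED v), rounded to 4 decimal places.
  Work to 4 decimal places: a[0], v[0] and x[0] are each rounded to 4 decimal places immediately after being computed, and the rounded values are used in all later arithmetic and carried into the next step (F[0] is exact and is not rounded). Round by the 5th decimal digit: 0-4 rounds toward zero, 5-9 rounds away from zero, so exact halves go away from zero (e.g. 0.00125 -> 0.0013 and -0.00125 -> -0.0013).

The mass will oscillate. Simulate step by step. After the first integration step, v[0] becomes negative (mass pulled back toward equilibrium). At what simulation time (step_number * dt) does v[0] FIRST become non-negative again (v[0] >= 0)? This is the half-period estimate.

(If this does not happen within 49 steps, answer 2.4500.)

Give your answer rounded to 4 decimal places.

Answer: 2.3500

Derivation:
Step 0: x=[4.9000] v=[0.0000]
Step 1: x=[4.8914] v=[-0.1727]
Step 2: x=[4.8742] v=[-0.3446]
Step 3: x=[4.8485] v=[-0.5150]
Step 4: x=[4.8144] v=[-0.6830]
Step 5: x=[4.7720] v=[-0.8479]
Step 6: x=[4.7216] v=[-1.0090]
Step 7: x=[4.6633] v=[-1.1655]
Step 8: x=[4.5975] v=[-1.3167]
Step 9: x=[4.5244] v=[-1.4619]
Step 10: x=[4.4444] v=[-1.6005]
Step 11: x=[4.3578] v=[-1.7318]
Step 12: x=[4.2650] v=[-1.8552]
Step 13: x=[4.1665] v=[-1.9702]
Step 14: x=[4.0627] v=[-2.0762]
Step 15: x=[3.9541] v=[-2.1728]
Step 16: x=[3.8411] v=[-2.2595]
Step 17: x=[3.7243] v=[-2.3360]
Step 18: x=[3.6042] v=[-2.4018]
Step 19: x=[3.4814] v=[-2.4567]
Step 20: x=[3.3564] v=[-2.5005]
Step 21: x=[3.2298] v=[-2.5329]
Step 22: x=[3.1021] v=[-2.5538]
Step 23: x=[2.9739] v=[-2.5631]
Step 24: x=[2.8459] v=[-2.5607]
Step 25: x=[2.7186] v=[-2.5467]
Step 26: x=[2.5925] v=[-2.5211]
Step 27: x=[2.4683] v=[-2.4841]
Step 28: x=[2.3465] v=[-2.4358]
Step 29: x=[2.2277] v=[-2.3764]
Step 30: x=[2.1124] v=[-2.3062]
Step 31: x=[2.0011] v=[-2.2255]
Step 32: x=[1.8944] v=[-2.1347]
Step 33: x=[1.7927] v=[-2.0342]
Step 34: x=[1.6965] v=[-1.9244]
Step 35: x=[1.6062] v=[-1.8059]
Step 36: x=[1.5222] v=[-1.6792]
Step 37: x=[1.4450] v=[-1.5449]
Step 38: x=[1.3748] v=[-1.4035]
Step 39: x=[1.3120] v=[-1.2558]
Step 40: x=[1.2569] v=[-1.1023]
Step 41: x=[1.2097] v=[-0.9438]
Step 42: x=[1.1707] v=[-0.7810]
Step 43: x=[1.1400] v=[-0.6147]
Step 44: x=[1.1177] v=[-0.4456]
Step 45: x=[1.1040] v=[-0.2745]
Step 46: x=[1.0989] v=[-0.1021]
Step 47: x=[1.1024] v=[0.0707]
First v>=0 after going negative at step 47, time=2.3500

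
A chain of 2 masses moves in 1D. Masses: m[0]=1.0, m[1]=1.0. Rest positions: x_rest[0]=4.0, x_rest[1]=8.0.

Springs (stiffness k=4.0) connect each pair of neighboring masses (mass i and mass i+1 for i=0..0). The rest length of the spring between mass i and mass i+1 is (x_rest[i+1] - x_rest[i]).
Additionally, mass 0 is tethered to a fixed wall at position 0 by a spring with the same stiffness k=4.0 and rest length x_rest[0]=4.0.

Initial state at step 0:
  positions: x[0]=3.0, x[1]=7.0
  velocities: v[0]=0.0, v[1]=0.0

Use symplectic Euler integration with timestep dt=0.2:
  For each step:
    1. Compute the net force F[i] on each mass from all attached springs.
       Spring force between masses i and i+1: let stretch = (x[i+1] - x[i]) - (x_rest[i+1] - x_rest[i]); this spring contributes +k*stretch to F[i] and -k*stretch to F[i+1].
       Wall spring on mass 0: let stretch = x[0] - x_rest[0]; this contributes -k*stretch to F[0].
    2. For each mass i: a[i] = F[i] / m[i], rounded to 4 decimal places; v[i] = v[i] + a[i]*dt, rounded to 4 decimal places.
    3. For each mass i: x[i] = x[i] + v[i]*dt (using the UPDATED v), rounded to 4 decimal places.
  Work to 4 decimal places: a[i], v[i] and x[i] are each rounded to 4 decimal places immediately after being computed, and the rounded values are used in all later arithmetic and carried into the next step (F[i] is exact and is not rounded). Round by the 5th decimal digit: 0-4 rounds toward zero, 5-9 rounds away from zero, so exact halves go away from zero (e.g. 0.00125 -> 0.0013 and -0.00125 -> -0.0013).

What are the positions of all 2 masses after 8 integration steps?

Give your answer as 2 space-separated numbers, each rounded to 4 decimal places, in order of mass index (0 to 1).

Step 0: x=[3.0000 7.0000] v=[0.0000 0.0000]
Step 1: x=[3.1600 7.0000] v=[0.8000 0.0000]
Step 2: x=[3.4288 7.0256] v=[1.3440 0.1280]
Step 3: x=[3.7245 7.1157] v=[1.4784 0.4506]
Step 4: x=[3.9669 7.3032] v=[1.2118 0.9376]
Step 5: x=[4.1084 7.5969] v=[0.7073 1.4686]
Step 6: x=[4.1507 7.9725] v=[0.2114 1.8778]
Step 7: x=[4.1404 8.3766] v=[-0.0517 2.0204]
Step 8: x=[4.1454 8.7429] v=[0.0249 1.8314]

Answer: 4.1454 8.7429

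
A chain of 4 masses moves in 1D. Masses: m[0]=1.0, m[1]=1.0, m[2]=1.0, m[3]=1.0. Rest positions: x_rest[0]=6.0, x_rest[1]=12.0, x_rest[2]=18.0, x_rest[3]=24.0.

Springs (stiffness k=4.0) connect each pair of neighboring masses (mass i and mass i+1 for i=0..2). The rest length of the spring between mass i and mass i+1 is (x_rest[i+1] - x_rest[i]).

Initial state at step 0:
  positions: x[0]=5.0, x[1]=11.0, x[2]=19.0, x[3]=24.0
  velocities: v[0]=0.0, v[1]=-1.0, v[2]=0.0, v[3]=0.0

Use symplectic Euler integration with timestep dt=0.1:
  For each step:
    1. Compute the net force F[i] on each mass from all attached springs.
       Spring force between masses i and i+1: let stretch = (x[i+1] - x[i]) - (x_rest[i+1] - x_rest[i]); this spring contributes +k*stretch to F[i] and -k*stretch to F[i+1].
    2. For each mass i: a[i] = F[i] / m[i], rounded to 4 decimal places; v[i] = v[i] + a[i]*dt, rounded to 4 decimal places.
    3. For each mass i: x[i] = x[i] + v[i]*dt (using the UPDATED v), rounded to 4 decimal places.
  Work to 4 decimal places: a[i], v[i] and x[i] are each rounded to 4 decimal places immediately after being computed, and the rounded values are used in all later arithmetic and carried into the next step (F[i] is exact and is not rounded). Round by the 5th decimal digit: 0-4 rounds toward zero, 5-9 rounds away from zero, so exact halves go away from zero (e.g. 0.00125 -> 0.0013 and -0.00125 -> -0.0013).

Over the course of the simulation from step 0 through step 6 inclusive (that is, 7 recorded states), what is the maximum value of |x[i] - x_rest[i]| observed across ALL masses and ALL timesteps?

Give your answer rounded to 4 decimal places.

Step 0: x=[5.0000 11.0000 19.0000 24.0000] v=[0.0000 -1.0000 0.0000 0.0000]
Step 1: x=[5.0000 10.9800 18.8800 24.0400] v=[0.0000 -0.2000 -1.2000 0.4000]
Step 2: x=[4.9992 11.0368 18.6504 24.1136] v=[-0.0080 0.5680 -2.2960 0.7360]
Step 3: x=[4.9999 11.1566 18.3348 24.2087] v=[0.0070 1.1984 -3.1562 0.9507]
Step 4: x=[5.0069 11.3173 17.9670 24.3088] v=[0.0697 1.6070 -3.6779 1.0011]
Step 5: x=[5.0263 11.4916 17.5869 24.3952] v=[0.1939 1.7427 -3.8011 0.8644]
Step 6: x=[5.0643 11.6511 17.2353 24.4493] v=[0.3800 1.5947 -3.5159 0.5411]
Max displacement = 1.0200

Answer: 1.0200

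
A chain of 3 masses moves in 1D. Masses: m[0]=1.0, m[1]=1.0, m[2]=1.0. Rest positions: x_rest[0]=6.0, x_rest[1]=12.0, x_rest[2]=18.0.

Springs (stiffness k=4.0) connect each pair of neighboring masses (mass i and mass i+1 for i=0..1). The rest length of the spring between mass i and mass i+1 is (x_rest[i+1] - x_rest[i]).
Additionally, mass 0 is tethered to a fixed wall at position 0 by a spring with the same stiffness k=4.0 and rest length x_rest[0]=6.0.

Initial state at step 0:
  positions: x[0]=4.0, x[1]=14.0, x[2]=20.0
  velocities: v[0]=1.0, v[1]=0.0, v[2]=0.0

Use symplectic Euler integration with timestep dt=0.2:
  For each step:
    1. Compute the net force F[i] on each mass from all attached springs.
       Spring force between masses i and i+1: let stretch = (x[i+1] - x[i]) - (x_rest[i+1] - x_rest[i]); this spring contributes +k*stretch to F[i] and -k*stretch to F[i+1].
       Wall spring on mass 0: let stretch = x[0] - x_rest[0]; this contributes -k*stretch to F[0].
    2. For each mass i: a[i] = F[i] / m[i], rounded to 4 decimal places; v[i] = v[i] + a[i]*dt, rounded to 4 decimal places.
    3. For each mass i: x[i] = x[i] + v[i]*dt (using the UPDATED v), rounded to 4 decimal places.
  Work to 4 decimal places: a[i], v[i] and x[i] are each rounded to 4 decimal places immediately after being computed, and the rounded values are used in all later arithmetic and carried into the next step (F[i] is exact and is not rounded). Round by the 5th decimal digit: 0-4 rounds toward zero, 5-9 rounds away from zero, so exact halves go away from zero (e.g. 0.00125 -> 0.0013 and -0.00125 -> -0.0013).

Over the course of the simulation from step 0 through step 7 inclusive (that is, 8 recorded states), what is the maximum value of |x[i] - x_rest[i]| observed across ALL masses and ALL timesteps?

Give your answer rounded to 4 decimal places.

Answer: 2.9853

Derivation:
Step 0: x=[4.0000 14.0000 20.0000] v=[1.0000 0.0000 0.0000]
Step 1: x=[5.1600 13.3600 20.0000] v=[5.8000 -3.2000 0.0000]
Step 2: x=[6.8064 12.4704 19.8976] v=[8.2320 -4.4480 -0.5120]
Step 3: x=[8.2700 11.8629 19.5668] v=[7.3181 -3.0374 -1.6538]
Step 4: x=[8.9853 11.9132 18.9634] v=[3.5764 0.2514 -3.0169]
Step 5: x=[8.7314 12.6230 18.1920] v=[-1.2695 3.5492 -3.8571]
Step 6: x=[7.7031 13.6012 17.4895] v=[-5.1413 4.8911 -3.5123]
Step 7: x=[6.3860 14.2579 17.1249] v=[-6.5853 3.2833 -1.8229]
Max displacement = 2.9853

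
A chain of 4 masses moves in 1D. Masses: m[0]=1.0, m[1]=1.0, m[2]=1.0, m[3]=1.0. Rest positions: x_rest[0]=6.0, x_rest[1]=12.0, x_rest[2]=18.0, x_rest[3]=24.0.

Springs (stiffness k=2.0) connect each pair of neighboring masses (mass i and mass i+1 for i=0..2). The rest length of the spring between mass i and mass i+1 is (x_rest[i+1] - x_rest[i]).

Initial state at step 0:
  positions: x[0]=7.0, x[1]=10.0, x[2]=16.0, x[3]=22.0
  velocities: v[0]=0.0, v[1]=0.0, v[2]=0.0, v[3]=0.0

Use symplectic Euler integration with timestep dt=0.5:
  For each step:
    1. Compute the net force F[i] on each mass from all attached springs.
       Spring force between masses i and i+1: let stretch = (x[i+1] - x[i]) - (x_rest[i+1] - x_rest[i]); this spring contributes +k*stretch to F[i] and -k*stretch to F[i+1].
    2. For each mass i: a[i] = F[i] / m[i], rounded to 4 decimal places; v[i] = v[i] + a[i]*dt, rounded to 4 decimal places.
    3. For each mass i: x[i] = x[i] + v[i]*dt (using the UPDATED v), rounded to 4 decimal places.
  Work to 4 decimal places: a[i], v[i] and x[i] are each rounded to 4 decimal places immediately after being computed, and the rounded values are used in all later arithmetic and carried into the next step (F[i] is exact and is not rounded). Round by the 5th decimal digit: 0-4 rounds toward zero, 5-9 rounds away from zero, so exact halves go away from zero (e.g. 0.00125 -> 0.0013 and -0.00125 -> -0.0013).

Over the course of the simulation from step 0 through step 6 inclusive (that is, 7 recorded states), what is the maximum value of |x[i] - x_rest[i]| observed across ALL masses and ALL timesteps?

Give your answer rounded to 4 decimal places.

Step 0: x=[7.0000 10.0000 16.0000 22.0000] v=[0.0000 0.0000 0.0000 0.0000]
Step 1: x=[5.5000 11.5000 16.0000 22.0000] v=[-3.0000 3.0000 0.0000 0.0000]
Step 2: x=[4.0000 12.2500 16.7500 22.0000] v=[-3.0000 1.5000 1.5000 0.0000]
Step 3: x=[3.6250 11.1250 17.8750 22.3750] v=[-0.7500 -2.2500 2.2500 0.7500]
Step 4: x=[4.0000 9.6250 17.8750 23.5000] v=[0.7500 -3.0000 0.0000 2.2500]
Step 5: x=[4.1875 9.4375 16.5625 24.8125] v=[0.3750 -0.3750 -2.6250 2.6250]
Step 6: x=[4.0000 10.1875 15.8125 25.0000] v=[-0.3750 1.5000 -1.5000 0.3750]
Max displacement = 2.5625

Answer: 2.5625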